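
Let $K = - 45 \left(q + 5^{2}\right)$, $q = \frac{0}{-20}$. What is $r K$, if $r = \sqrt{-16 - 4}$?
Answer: $- 2250 i \sqrt{5} \approx - 5031.2 i$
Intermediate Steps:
$q = 0$ ($q = 0 \left(- \frac{1}{20}\right) = 0$)
$r = 2 i \sqrt{5}$ ($r = \sqrt{-20} = 2 i \sqrt{5} \approx 4.4721 i$)
$K = -1125$ ($K = - 45 \left(0 + 5^{2}\right) = - 45 \left(0 + 25\right) = \left(-45\right) 25 = -1125$)
$r K = 2 i \sqrt{5} \left(-1125\right) = - 2250 i \sqrt{5}$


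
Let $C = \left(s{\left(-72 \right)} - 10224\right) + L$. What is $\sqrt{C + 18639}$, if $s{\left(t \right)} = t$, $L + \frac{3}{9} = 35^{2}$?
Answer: $\frac{\sqrt{86109}}{3} \approx 97.814$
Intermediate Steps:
$L = \frac{3674}{3}$ ($L = - \frac{1}{3} + 35^{2} = - \frac{1}{3} + 1225 = \frac{3674}{3} \approx 1224.7$)
$C = - \frac{27214}{3}$ ($C = \left(-72 - 10224\right) + \frac{3674}{3} = -10296 + \frac{3674}{3} = - \frac{27214}{3} \approx -9071.3$)
$\sqrt{C + 18639} = \sqrt{- \frac{27214}{3} + 18639} = \sqrt{\frac{28703}{3}} = \frac{\sqrt{86109}}{3}$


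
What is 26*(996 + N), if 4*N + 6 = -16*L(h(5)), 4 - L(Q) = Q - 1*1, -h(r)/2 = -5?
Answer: 26377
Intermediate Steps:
h(r) = 10 (h(r) = -2*(-5) = 10)
L(Q) = 5 - Q (L(Q) = 4 - (Q - 1*1) = 4 - (Q - 1) = 4 - (-1 + Q) = 4 + (1 - Q) = 5 - Q)
N = 37/2 (N = -3/2 + (-16*(5 - 1*10))/4 = -3/2 + (-16*(5 - 10))/4 = -3/2 + (-16*(-5))/4 = -3/2 + (¼)*80 = -3/2 + 20 = 37/2 ≈ 18.500)
26*(996 + N) = 26*(996 + 37/2) = 26*(2029/2) = 26377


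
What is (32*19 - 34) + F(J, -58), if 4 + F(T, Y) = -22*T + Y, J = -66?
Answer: 1964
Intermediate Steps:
F(T, Y) = -4 + Y - 22*T (F(T, Y) = -4 + (-22*T + Y) = -4 + (Y - 22*T) = -4 + Y - 22*T)
(32*19 - 34) + F(J, -58) = (32*19 - 34) + (-4 - 58 - 22*(-66)) = (608 - 34) + (-4 - 58 + 1452) = 574 + 1390 = 1964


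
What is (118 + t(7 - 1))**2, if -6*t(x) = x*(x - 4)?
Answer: 13456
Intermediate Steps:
t(x) = -x*(-4 + x)/6 (t(x) = -x*(x - 4)/6 = -x*(-4 + x)/6)
(118 + t(7 - 1))**2 = (118 + (7 - 1)*(4 - (7 - 1))/6)**2 = (118 + (1/6)*6*(4 - 1*6))**2 = (118 + (1/6)*6*(4 - 6))**2 = (118 + (1/6)*6*(-2))**2 = (118 - 2)**2 = 116**2 = 13456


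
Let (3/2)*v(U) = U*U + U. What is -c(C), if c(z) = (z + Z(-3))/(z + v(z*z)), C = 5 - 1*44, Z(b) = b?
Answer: 2/73489 ≈ 2.7215e-5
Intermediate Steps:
v(U) = 2*U/3 + 2*U²/3 (v(U) = 2*(U*U + U)/3 = 2*(U² + U)/3 = 2*(U + U²)/3 = 2*U/3 + 2*U²/3)
C = -39 (C = 5 - 44 = -39)
c(z) = (-3 + z)/(z + 2*z²*(1 + z²)/3) (c(z) = (z - 3)/(z + 2*(z*z)*(1 + z*z)/3) = (-3 + z)/(z + 2*z²*(1 + z²)/3))
-c(C) = -3*(-3 - 39)/((-39)*(3 + 2*(-39)*(1 + (-39)²))) = -3*(-1)*(-42)/(39*(3 + 2*(-39)*(1 + 1521))) = -3*(-1)*(-42)/(39*(3 + 2*(-39)*1522)) = -3*(-1)*(-42)/(39*(3 - 118716)) = -3*(-1)*(-42)/(39*(-118713)) = -3*(-1)*(-1)*(-42)/(39*118713) = -1*(-2/73489) = 2/73489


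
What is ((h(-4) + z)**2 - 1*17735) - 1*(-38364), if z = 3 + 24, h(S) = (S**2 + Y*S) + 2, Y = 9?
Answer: 20710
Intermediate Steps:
h(S) = 2 + S**2 + 9*S (h(S) = (S**2 + 9*S) + 2 = 2 + S**2 + 9*S)
z = 27
((h(-4) + z)**2 - 1*17735) - 1*(-38364) = (((2 + (-4)**2 + 9*(-4)) + 27)**2 - 1*17735) - 1*(-38364) = (((2 + 16 - 36) + 27)**2 - 17735) + 38364 = ((-18 + 27)**2 - 17735) + 38364 = (9**2 - 17735) + 38364 = (81 - 17735) + 38364 = -17654 + 38364 = 20710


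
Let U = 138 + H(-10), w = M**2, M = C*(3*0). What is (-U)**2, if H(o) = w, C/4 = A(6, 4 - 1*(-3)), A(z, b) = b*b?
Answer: 19044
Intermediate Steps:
A(z, b) = b**2
C = 196 (C = 4*(4 - 1*(-3))**2 = 4*(4 + 3)**2 = 4*7**2 = 4*49 = 196)
M = 0 (M = 196*(3*0) = 196*0 = 0)
w = 0 (w = 0**2 = 0)
H(o) = 0
U = 138 (U = 138 + 0 = 138)
(-U)**2 = (-1*138)**2 = (-138)**2 = 19044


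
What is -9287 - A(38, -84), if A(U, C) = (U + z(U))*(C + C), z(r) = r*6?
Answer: 35401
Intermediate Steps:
z(r) = 6*r
A(U, C) = 14*C*U (A(U, C) = (U + 6*U)*(C + C) = (7*U)*(2*C) = 14*C*U)
-9287 - A(38, -84) = -9287 - 14*(-84)*38 = -9287 - 1*(-44688) = -9287 + 44688 = 35401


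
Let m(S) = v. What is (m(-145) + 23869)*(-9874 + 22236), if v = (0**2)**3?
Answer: 295068578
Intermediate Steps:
v = 0 (v = 0**3 = 0)
m(S) = 0
(m(-145) + 23869)*(-9874 + 22236) = (0 + 23869)*(-9874 + 22236) = 23869*12362 = 295068578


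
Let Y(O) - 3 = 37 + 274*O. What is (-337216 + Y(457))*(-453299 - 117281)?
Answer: 120938995640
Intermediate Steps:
Y(O) = 40 + 274*O (Y(O) = 3 + (37 + 274*O) = 40 + 274*O)
(-337216 + Y(457))*(-453299 - 117281) = (-337216 + (40 + 274*457))*(-453299 - 117281) = (-337216 + (40 + 125218))*(-570580) = (-337216 + 125258)*(-570580) = -211958*(-570580) = 120938995640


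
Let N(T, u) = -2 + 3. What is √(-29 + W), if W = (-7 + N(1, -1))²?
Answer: √7 ≈ 2.6458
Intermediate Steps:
N(T, u) = 1
W = 36 (W = (-7 + 1)² = (-6)² = 36)
√(-29 + W) = √(-29 + 36) = √7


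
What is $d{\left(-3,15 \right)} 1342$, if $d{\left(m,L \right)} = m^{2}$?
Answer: $12078$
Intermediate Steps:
$d{\left(-3,15 \right)} 1342 = \left(-3\right)^{2} \cdot 1342 = 9 \cdot 1342 = 12078$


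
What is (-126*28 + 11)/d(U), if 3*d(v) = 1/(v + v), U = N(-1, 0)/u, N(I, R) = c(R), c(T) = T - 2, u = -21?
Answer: -14068/7 ≈ -2009.7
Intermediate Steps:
c(T) = -2 + T
N(I, R) = -2 + R
U = 2/21 (U = (-2 + 0)/(-21) = -2*(-1/21) = 2/21 ≈ 0.095238)
d(v) = 1/(6*v) (d(v) = 1/(3*(v + v)) = 1/(3*((2*v))) = (1/(2*v))/3 = 1/(6*v))
(-126*28 + 11)/d(U) = (-126*28 + 11)/((1/(6*(2/21)))) = (-3528 + 11)/(((1/6)*(21/2))) = -3517/7/4 = -3517*4/7 = -14068/7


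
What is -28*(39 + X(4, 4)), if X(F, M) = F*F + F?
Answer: -1652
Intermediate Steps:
X(F, M) = F + F² (X(F, M) = F² + F = F + F²)
-28*(39 + X(4, 4)) = -28*(39 + 4*(1 + 4)) = -28*(39 + 4*5) = -28*(39 + 20) = -28*59 = -1652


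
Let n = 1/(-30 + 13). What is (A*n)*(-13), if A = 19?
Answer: 247/17 ≈ 14.529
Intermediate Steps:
n = -1/17 (n = 1/(-17) = -1/17 ≈ -0.058824)
(A*n)*(-13) = (19*(-1/17))*(-13) = -19/17*(-13) = 247/17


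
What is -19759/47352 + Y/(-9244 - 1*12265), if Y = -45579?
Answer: 1733260477/1018494168 ≈ 1.7018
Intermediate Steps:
-19759/47352 + Y/(-9244 - 1*12265) = -19759/47352 - 45579/(-9244 - 1*12265) = -19759*1/47352 - 45579/(-9244 - 12265) = -19759/47352 - 45579/(-21509) = -19759/47352 - 45579*(-1/21509) = -19759/47352 + 45579/21509 = 1733260477/1018494168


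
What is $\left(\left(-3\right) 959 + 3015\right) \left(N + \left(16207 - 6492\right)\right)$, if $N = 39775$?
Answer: $6829620$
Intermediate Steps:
$\left(\left(-3\right) 959 + 3015\right) \left(N + \left(16207 - 6492\right)\right) = \left(\left(-3\right) 959 + 3015\right) \left(39775 + \left(16207 - 6492\right)\right) = \left(-2877 + 3015\right) \left(39775 + 9715\right) = 138 \cdot 49490 = 6829620$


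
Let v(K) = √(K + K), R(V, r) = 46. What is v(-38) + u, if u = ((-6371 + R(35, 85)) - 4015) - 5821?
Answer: -16161 + 2*I*√19 ≈ -16161.0 + 8.7178*I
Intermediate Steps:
v(K) = √2*√K (v(K) = √(2*K) = √2*√K)
u = -16161 (u = ((-6371 + 46) - 4015) - 5821 = (-6325 - 4015) - 5821 = -10340 - 5821 = -16161)
v(-38) + u = √2*√(-38) - 16161 = √2*(I*√38) - 16161 = 2*I*√19 - 16161 = -16161 + 2*I*√19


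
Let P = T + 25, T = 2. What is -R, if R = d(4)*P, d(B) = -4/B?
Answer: 27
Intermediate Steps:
P = 27 (P = 2 + 25 = 27)
R = -27 (R = -4/4*27 = -4*1/4*27 = -1*27 = -27)
-R = -1*(-27) = 27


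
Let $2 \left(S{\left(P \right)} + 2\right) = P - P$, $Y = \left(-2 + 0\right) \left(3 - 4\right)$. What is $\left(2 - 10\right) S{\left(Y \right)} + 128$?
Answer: $144$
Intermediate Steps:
$Y = 2$ ($Y = \left(-2\right) \left(-1\right) = 2$)
$S{\left(P \right)} = -2$ ($S{\left(P \right)} = -2 + \frac{P - P}{2} = -2 + \frac{1}{2} \cdot 0 = -2 + 0 = -2$)
$\left(2 - 10\right) S{\left(Y \right)} + 128 = \left(2 - 10\right) \left(-2\right) + 128 = \left(-8\right) \left(-2\right) + 128 = 16 + 128 = 144$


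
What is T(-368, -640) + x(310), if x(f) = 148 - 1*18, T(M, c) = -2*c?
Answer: 1410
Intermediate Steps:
x(f) = 130 (x(f) = 148 - 18 = 130)
T(-368, -640) + x(310) = -2*(-640) + 130 = 1280 + 130 = 1410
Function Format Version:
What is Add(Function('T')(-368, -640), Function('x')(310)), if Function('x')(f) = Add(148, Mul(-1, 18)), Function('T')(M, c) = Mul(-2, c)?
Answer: 1410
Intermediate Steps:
Function('x')(f) = 130 (Function('x')(f) = Add(148, -18) = 130)
Add(Function('T')(-368, -640), Function('x')(310)) = Add(Mul(-2, -640), 130) = Add(1280, 130) = 1410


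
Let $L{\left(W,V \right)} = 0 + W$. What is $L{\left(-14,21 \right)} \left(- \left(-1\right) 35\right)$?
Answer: $-490$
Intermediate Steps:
$L{\left(W,V \right)} = W$
$L{\left(-14,21 \right)} \left(- \left(-1\right) 35\right) = - 14 \left(- \left(-1\right) 35\right) = - 14 \left(\left(-1\right) \left(-35\right)\right) = \left(-14\right) 35 = -490$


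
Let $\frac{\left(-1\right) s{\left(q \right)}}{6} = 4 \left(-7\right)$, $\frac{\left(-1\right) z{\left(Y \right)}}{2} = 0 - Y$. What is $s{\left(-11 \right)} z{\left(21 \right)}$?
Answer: $7056$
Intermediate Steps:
$z{\left(Y \right)} = 2 Y$ ($z{\left(Y \right)} = - 2 \left(0 - Y\right) = - 2 \left(- Y\right) = 2 Y$)
$s{\left(q \right)} = 168$ ($s{\left(q \right)} = - 6 \cdot 4 \left(-7\right) = \left(-6\right) \left(-28\right) = 168$)
$s{\left(-11 \right)} z{\left(21 \right)} = 168 \cdot 2 \cdot 21 = 168 \cdot 42 = 7056$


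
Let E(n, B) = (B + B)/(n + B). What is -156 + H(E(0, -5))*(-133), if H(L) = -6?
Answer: 642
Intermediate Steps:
E(n, B) = 2*B/(B + n) (E(n, B) = (2*B)/(B + n) = 2*B/(B + n))
-156 + H(E(0, -5))*(-133) = -156 - 6*(-133) = -156 + 798 = 642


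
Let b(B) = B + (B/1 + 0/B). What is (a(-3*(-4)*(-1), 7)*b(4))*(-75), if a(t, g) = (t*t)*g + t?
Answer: -597600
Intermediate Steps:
b(B) = 2*B (b(B) = B + (B*1 + 0) = B + (B + 0) = B + B = 2*B)
a(t, g) = t + g*t² (a(t, g) = t²*g + t = g*t² + t = t + g*t²)
(a(-3*(-4)*(-1), 7)*b(4))*(-75) = (((-3*(-4)*(-1))*(1 + 7*(-3*(-4)*(-1))))*(2*4))*(-75) = (((12*(-1))*(1 + 7*(12*(-1))))*8)*(-75) = (-12*(1 + 7*(-12))*8)*(-75) = (-12*(1 - 84)*8)*(-75) = (-12*(-83)*8)*(-75) = (996*8)*(-75) = 7968*(-75) = -597600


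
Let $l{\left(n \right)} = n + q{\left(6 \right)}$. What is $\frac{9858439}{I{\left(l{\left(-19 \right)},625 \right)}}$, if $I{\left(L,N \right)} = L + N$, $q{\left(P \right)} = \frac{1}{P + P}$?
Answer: $\frac{118301268}{7273} \approx 16266.0$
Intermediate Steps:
$q{\left(P \right)} = \frac{1}{2 P}$
$l{\left(n \right)} = \frac{1}{12} + n$ ($l{\left(n \right)} = n + \frac{1}{2 \cdot 6} = n + \frac{1}{2} \cdot \frac{1}{6} = n + \frac{1}{12} = \frac{1}{12} + n$)
$\frac{9858439}{I{\left(l{\left(-19 \right)},625 \right)}} = \frac{9858439}{\left(\frac{1}{12} - 19\right) + 625} = \frac{9858439}{- \frac{227}{12} + 625} = \frac{9858439}{\frac{7273}{12}} = 9858439 \cdot \frac{12}{7273} = \frac{118301268}{7273}$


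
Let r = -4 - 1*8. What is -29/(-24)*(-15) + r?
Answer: -241/8 ≈ -30.125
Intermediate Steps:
r = -12 (r = -4 - 8 = -12)
-29/(-24)*(-15) + r = -29/(-24)*(-15) - 12 = -29*(-1/24)*(-15) - 12 = (29/24)*(-15) - 12 = -145/8 - 12 = -241/8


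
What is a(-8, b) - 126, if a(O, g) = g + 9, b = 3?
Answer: -114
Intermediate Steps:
a(O, g) = 9 + g
a(-8, b) - 126 = (9 + 3) - 126 = 12 - 126 = -114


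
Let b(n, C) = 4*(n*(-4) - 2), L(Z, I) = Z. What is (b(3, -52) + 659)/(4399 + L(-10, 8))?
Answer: 201/1463 ≈ 0.13739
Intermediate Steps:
b(n, C) = -8 - 16*n (b(n, C) = 4*(-4*n - 2) = 4*(-2 - 4*n) = -8 - 16*n)
(b(3, -52) + 659)/(4399 + L(-10, 8)) = ((-8 - 16*3) + 659)/(4399 - 10) = ((-8 - 48) + 659)/4389 = (-56 + 659)*(1/4389) = 603*(1/4389) = 201/1463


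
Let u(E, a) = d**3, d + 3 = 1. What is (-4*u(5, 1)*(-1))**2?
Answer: 1024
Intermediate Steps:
d = -2 (d = -3 + 1 = -2)
u(E, a) = -8 (u(E, a) = (-2)**3 = -8)
(-4*u(5, 1)*(-1))**2 = (-4*(-8)*(-1))**2 = (32*(-1))**2 = (-32)**2 = 1024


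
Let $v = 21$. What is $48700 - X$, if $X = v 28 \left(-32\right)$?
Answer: $67516$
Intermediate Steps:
$X = -18816$ ($X = 21 \cdot 28 \left(-32\right) = 588 \left(-32\right) = -18816$)
$48700 - X = 48700 - -18816 = 48700 + 18816 = 67516$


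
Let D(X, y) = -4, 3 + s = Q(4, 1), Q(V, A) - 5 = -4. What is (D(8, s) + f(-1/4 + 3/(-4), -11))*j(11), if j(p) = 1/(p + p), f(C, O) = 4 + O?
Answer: -1/2 ≈ -0.50000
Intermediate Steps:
Q(V, A) = 1 (Q(V, A) = 5 - 4 = 1)
s = -2 (s = -3 + 1 = -2)
j(p) = 1/(2*p)
(D(8, s) + f(-1/4 + 3/(-4), -11))*j(11) = (-4 + (4 - 11))*((1/2)/11) = (-4 - 7)*((1/2)*(1/11)) = -11*1/22 = -1/2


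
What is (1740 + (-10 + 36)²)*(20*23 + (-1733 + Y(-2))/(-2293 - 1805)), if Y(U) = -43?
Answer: 759774016/683 ≈ 1.1124e+6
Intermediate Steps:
(1740 + (-10 + 36)²)*(20*23 + (-1733 + Y(-2))/(-2293 - 1805)) = (1740 + (-10 + 36)²)*(20*23 + (-1733 - 43)/(-2293 - 1805)) = (1740 + 26²)*(460 - 1776/(-4098)) = (1740 + 676)*(460 - 1776*(-1/4098)) = 2416*(460 + 296/683) = 2416*(314476/683) = 759774016/683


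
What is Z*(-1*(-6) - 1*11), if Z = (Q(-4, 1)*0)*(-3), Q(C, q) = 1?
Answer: 0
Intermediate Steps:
Z = 0 (Z = (1*0)*(-3) = 0*(-3) = 0)
Z*(-1*(-6) - 1*11) = 0*(-1*(-6) - 1*11) = 0*(6 - 11) = 0*(-5) = 0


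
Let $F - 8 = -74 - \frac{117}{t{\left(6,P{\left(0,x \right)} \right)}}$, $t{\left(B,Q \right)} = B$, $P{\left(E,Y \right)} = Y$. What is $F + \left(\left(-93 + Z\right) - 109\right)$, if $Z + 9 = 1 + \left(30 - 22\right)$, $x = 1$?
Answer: $- \frac{575}{2} \approx -287.5$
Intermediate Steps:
$Z = 0$ ($Z = -9 + \left(1 + \left(30 - 22\right)\right) = -9 + \left(1 + 8\right) = -9 + 9 = 0$)
$F = - \frac{171}{2}$ ($F = 8 - \left(74 + \frac{117}{6}\right) = 8 - \frac{187}{2} = - \frac{171}{2} \approx -85.5$)
$F + \left(\left(-93 + Z\right) - 109\right) = - \frac{171}{2} + \left(\left(-93 + 0\right) - 109\right) = - \frac{171}{2} - 202 = - \frac{575}{2}$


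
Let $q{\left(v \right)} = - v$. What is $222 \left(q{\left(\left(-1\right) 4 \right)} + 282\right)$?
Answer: $63492$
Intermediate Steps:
$222 \left(q{\left(\left(-1\right) 4 \right)} + 282\right) = 222 \left(- \left(-1\right) 4 + 282\right) = 222 \left(\left(-1\right) \left(-4\right) + 282\right) = 222 \left(4 + 282\right) = 222 \cdot 286 = 63492$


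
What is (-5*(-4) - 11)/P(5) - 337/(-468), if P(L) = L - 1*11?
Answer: -365/468 ≈ -0.77991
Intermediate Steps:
P(L) = -11 + L (P(L) = L - 11 = -11 + L)
(-5*(-4) - 11)/P(5) - 337/(-468) = (-5*(-4) - 11)/(-11 + 5) - 337/(-468) = (20 - 11)/(-6) - 337*(-1/468) = 9*(-1/6) + 337/468 = -3/2 + 337/468 = -365/468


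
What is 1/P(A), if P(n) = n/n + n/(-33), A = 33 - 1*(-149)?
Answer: -33/149 ≈ -0.22148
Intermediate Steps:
A = 182 (A = 33 + 149 = 182)
P(n) = 1 - n/33 (P(n) = 1 + n*(-1/33) = 1 - n/33)
1/P(A) = 1/(1 - 1/33*182) = 1/(1 - 182/33) = 1/(-149/33) = -33/149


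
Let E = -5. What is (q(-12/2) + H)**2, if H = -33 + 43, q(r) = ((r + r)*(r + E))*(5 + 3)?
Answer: 1136356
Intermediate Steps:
q(r) = 16*r*(-5 + r) (q(r) = ((r + r)*(r - 5))*(5 + 3) = ((2*r)*(-5 + r))*8 = (2*r*(-5 + r))*8 = 16*r*(-5 + r))
H = 10
(q(-12/2) + H)**2 = (16*(-12/2)*(-5 - 12/2) + 10)**2 = (16*(-12*1/2)*(-5 - 12*1/2) + 10)**2 = (16*(-6)*(-5 - 6) + 10)**2 = (16*(-6)*(-11) + 10)**2 = (1056 + 10)**2 = 1066**2 = 1136356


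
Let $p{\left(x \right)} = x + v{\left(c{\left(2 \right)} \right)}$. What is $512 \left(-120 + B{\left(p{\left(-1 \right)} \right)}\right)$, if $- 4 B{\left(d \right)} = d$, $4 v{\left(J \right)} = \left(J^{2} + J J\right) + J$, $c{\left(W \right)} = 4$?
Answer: $-62464$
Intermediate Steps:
$v{\left(J \right)} = \frac{J^{2}}{2} + \frac{J}{4}$ ($v{\left(J \right)} = \frac{\left(J^{2} + J J\right) + J}{4} = \frac{\left(J^{2} + J^{2}\right) + J}{4} = \frac{2 J^{2} + J}{4} = \frac{J + 2 J^{2}}{4} = \frac{J^{2}}{2} + \frac{J}{4}$)
$p{\left(x \right)} = 9 + x$ ($p{\left(x \right)} = x + \frac{1}{4} \cdot 4 \left(1 + 2 \cdot 4\right) = x + \frac{1}{4} \cdot 4 \left(1 + 8\right) = x + \frac{1}{4} \cdot 4 \cdot 9 = x + 9 = 9 + x$)
$B{\left(d \right)} = - \frac{d}{4}$
$512 \left(-120 + B{\left(p{\left(-1 \right)} \right)}\right) = 512 \left(-120 - \frac{9 - 1}{4}\right) = 512 \left(-120 - 2\right) = 512 \left(-122\right) = -62464$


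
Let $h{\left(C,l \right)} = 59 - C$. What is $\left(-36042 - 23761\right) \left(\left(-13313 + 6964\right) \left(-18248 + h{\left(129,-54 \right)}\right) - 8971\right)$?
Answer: $-6954611133833$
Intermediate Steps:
$\left(-36042 - 23761\right) \left(\left(-13313 + 6964\right) \left(-18248 + h{\left(129,-54 \right)}\right) - 8971\right) = \left(-36042 - 23761\right) \left(\left(-13313 + 6964\right) \left(-18248 + \left(59 - 129\right)\right) - 8971\right) = - 59803 \left(- 6349 \left(-18248 + \left(59 - 129\right)\right) + \left(-20949 + 11978\right)\right) = - 59803 \left(- 6349 \left(-18248 - 70\right) - 8971\right) = - 59803 \left(\left(-6349\right) \left(-18318\right) - 8971\right) = - 59803 \left(116300982 - 8971\right) = \left(-59803\right) 116292011 = -6954611133833$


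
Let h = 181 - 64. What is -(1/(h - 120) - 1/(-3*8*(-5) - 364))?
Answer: 241/732 ≈ 0.32924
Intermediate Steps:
h = 117
-(1/(h - 120) - 1/(-3*8*(-5) - 364)) = -(1/(117 - 120) - 1/(-3*8*(-5) - 364)) = -(1/(-3) - 1/(-24*(-5) - 364)) = -(-⅓ - 1/(120 - 364)) = -(-⅓ - 1/(-244)) = -(-⅓ - 1*(-1/244)) = -(-⅓ + 1/244) = -1*(-241/732) = 241/732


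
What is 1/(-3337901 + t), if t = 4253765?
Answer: 1/915864 ≈ 1.0919e-6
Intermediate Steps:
1/(-3337901 + t) = 1/(-3337901 + 4253765) = 1/915864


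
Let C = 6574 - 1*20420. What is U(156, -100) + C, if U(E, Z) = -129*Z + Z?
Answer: -1046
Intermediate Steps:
C = -13846 (C = 6574 - 20420 = -13846)
U(E, Z) = -128*Z
U(156, -100) + C = -128*(-100) - 13846 = 12800 - 13846 = -1046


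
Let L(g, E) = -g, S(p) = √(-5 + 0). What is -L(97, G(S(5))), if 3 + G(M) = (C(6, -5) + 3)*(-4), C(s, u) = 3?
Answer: 97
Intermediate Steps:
S(p) = I*√5 (S(p) = √(-5) = I*√5)
G(M) = -27 (G(M) = -3 + (3 + 3)*(-4) = -3 + 6*(-4) = -3 - 24 = -27)
-L(97, G(S(5))) = -(-1)*97 = -1*(-97) = 97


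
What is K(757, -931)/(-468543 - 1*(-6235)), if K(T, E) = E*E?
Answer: -6517/3476 ≈ -1.8749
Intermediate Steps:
K(T, E) = E²
K(757, -931)/(-468543 - 1*(-6235)) = (-931)²/(-468543 - 1*(-6235)) = 866761/(-468543 + 6235) = 866761/(-462308) = 866761*(-1/462308) = -6517/3476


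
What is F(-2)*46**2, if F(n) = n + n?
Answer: -8464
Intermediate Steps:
F(n) = 2*n
F(-2)*46**2 = (2*(-2))*46**2 = -4*2116 = -8464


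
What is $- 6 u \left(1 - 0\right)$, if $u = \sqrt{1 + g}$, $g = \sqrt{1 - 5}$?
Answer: $- 6 \sqrt{1 + 2 i} \approx -7.6321 - 4.7169 i$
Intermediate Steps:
$g = 2 i$ ($g = \sqrt{-4} = 2 i \approx 2.0 i$)
$u = \sqrt{1 + 2 i} \approx 1.272 + 0.78615 i$
$- 6 u \left(1 - 0\right) = - 6 \sqrt{1 + 2 i} \left(1 - 0\right) = - 6 \sqrt{1 + 2 i} \left(1 + 0\right) = - 6 \sqrt{1 + 2 i} 1 = - 6 \sqrt{1 + 2 i}$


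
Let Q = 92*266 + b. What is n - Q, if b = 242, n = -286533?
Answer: -311247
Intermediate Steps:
Q = 24714 (Q = 92*266 + 242 = 24472 + 242 = 24714)
n - Q = -286533 - 1*24714 = -286533 - 24714 = -311247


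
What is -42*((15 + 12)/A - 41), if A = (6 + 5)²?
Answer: 207228/121 ≈ 1712.6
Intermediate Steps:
A = 121 (A = 11² = 121)
-42*((15 + 12)/A - 41) = -42*((15 + 12)/121 - 41) = -42*(27*(1/121) - 41) = -42*(27/121 - 41) = -42*(-4934/121) = 207228/121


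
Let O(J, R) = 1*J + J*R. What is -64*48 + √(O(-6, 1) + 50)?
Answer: -3072 + √38 ≈ -3065.8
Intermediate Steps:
O(J, R) = J + J*R
-64*48 + √(O(-6, 1) + 50) = -64*48 + √(-6*(1 + 1) + 50) = -3072 + √(-6*2 + 50) = -3072 + √(-12 + 50) = -3072 + √38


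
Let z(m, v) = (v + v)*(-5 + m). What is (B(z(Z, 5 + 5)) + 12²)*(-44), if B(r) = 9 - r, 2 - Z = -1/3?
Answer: -27236/3 ≈ -9078.7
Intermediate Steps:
Z = 7/3 (Z = 2 - (-1)/3 = 2 - 1*(-⅓) = 2 + ⅓ = 7/3 ≈ 2.3333)
z(m, v) = 2*v*(-5 + m) (z(m, v) = (2*v)*(-5 + m) = 2*v*(-5 + m))
(B(z(Z, 5 + 5)) + 12²)*(-44) = ((9 - 2*(5 + 5)*(-5 + 7/3)) + 12²)*(-44) = ((9 - 2*10*(-8)/3) + 144)*(-44) = ((9 - 1*(-160/3)) + 144)*(-44) = ((9 + 160/3) + 144)*(-44) = (187/3 + 144)*(-44) = (619/3)*(-44) = -27236/3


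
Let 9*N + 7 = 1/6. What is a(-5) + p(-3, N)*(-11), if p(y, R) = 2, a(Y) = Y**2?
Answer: 3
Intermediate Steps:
N = -41/54 (N = -7/9 + (1/9)/6 = -7/9 + (1/9)*(1/6) = -7/9 + 1/54 = -41/54 ≈ -0.75926)
a(-5) + p(-3, N)*(-11) = (-5)**2 + 2*(-11) = 25 - 22 = 3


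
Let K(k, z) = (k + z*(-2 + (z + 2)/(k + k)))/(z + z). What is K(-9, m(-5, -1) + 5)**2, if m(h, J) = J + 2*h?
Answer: 25/1296 ≈ 0.019290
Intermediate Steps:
K(k, z) = (k + z*(-2 + (2 + z)/(2*k)))/(2*z) (K(k, z) = (k + z*(-2 + (2 + z)/((2*k))))/((2*z)) = (k + z*(-2 + (2 + z)*(1/(2*k))))*(1/(2*z)) = (k + z*(-2 + (2 + z)/(2*k)))*(1/(2*z)) = (k + z*(-2 + (2 + z)/(2*k)))/(2*z))
K(-9, m(-5, -1) + 5)**2 = (-1 + (1/2)/(-9) + (1/2)*(-9)/((-1 + 2*(-5)) + 5) + (1/4)*((-1 + 2*(-5)) + 5)/(-9))**2 = (-1 + (1/2)*(-1/9) + (1/2)*(-9)/((-1 - 10) + 5) + (1/4)*((-1 - 10) + 5)*(-1/9))**2 = (-1 - 1/18 + (1/2)*(-9)/(-11 + 5) + (1/4)*(-11 + 5)*(-1/9))**2 = (-1 - 1/18 + (1/2)*(-9)/(-6) + (1/4)*(-6)*(-1/9))**2 = (-1 - 1/18 + (1/2)*(-9)*(-1/6) + 1/6)**2 = (-1 - 1/18 + 3/4 + 1/6)**2 = (-5/36)**2 = 25/1296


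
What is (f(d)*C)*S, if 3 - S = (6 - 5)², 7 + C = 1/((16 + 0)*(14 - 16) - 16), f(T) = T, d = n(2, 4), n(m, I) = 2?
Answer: -337/12 ≈ -28.083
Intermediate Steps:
d = 2
C = -337/48 (C = -7 + 1/((16 + 0)*(14 - 16) - 16) = -7 + 1/(16*(-2) - 16) = -7 + 1/(-32 - 16) = -7 + 1/(-48) = -7 - 1/48 = -337/48 ≈ -7.0208)
S = 2 (S = 3 - (6 - 5)² = 3 - 1*1² = 3 - 1*1 = 3 - 1 = 2)
(f(d)*C)*S = (2*(-337/48))*2 = -337/24*2 = -337/12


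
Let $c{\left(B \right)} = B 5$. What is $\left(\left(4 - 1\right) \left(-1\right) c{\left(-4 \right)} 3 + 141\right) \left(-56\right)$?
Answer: $-17976$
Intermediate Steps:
$c{\left(B \right)} = 5 B$
$\left(\left(4 - 1\right) \left(-1\right) c{\left(-4 \right)} 3 + 141\right) \left(-56\right) = \left(\left(4 - 1\right) \left(-1\right) 5 \left(-4\right) 3 + 141\right) \left(-56\right) = \left(3 \left(-1\right) \left(-20\right) 3 + 141\right) \left(-56\right) = \left(\left(-3\right) \left(-20\right) 3 + 141\right) \left(-56\right) = \left(60 \cdot 3 + 141\right) \left(-56\right) = \left(180 + 141\right) \left(-56\right) = 321 \left(-56\right) = -17976$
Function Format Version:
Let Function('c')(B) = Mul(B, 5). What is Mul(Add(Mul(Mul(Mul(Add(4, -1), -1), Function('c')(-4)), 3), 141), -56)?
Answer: -17976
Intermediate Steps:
Function('c')(B) = Mul(5, B)
Mul(Add(Mul(Mul(Mul(Add(4, -1), -1), Function('c')(-4)), 3), 141), -56) = Mul(Add(Mul(Mul(Mul(Add(4, -1), -1), Mul(5, -4)), 3), 141), -56) = Mul(Add(Mul(Mul(Mul(3, -1), -20), 3), 141), -56) = Mul(Add(Mul(Mul(-3, -20), 3), 141), -56) = Mul(Add(Mul(60, 3), 141), -56) = Mul(Add(180, 141), -56) = Mul(321, -56) = -17976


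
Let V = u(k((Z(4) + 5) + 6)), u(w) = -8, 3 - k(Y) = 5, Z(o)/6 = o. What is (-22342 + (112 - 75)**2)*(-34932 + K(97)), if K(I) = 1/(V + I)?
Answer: 65203945431/89 ≈ 7.3263e+8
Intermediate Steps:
Z(o) = 6*o
k(Y) = -2 (k(Y) = 3 - 1*5 = 3 - 5 = -2)
V = -8
K(I) = 1/(-8 + I)
(-22342 + (112 - 75)**2)*(-34932 + K(97)) = (-22342 + (112 - 75)**2)*(-34932 + 1/(-8 + 97)) = (-22342 + 37**2)*(-34932 + 1/89) = (-22342 + 1369)*(-34932 + 1/89) = -20973*(-3108947/89) = 65203945431/89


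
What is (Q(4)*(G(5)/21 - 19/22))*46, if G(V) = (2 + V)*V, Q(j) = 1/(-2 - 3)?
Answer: -1219/165 ≈ -7.3879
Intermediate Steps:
Q(j) = -⅕ (Q(j) = 1/(-5) = -⅕)
G(V) = V*(2 + V)
(Q(4)*(G(5)/21 - 19/22))*46 = -((5*(2 + 5))/21 - 19/22)/5*46 = -((5*7)*(1/21) - 19*1/22)/5*46 = -(35*(1/21) - 19/22)/5*46 = -(5/3 - 19/22)/5*46 = -⅕*53/66*46 = -53/330*46 = -1219/165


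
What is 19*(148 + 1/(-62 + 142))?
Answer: 224979/80 ≈ 2812.2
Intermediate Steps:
19*(148 + 1/(-62 + 142)) = 19*(148 + 1/80) = 19*(11841/80) = 224979/80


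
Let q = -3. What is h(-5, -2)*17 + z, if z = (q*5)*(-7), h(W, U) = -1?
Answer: 88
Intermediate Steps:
z = 105 (z = -3*5*(-7) = -15*(-7) = 105)
h(-5, -2)*17 + z = -1*17 + 105 = -17 + 105 = 88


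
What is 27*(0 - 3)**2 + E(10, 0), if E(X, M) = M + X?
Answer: 253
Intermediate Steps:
27*(0 - 3)**2 + E(10, 0) = 27*(0 - 3)**2 + (0 + 10) = 27*(-3)**2 + 10 = 27*9 + 10 = 243 + 10 = 253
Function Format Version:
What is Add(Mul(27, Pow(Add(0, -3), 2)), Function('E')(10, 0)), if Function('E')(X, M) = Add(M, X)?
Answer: 253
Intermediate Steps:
Add(Mul(27, Pow(Add(0, -3), 2)), Function('E')(10, 0)) = Add(Mul(27, Pow(Add(0, -3), 2)), Add(0, 10)) = Add(Mul(27, Pow(-3, 2)), 10) = Add(Mul(27, 9), 10) = Add(243, 10) = 253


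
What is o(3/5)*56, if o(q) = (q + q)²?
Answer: 2016/25 ≈ 80.640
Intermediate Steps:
o(q) = 4*q² (o(q) = (2*q)² = 4*q²)
o(3/5)*56 = (4*(3/5)²)*56 = (4*(3*(⅕))²)*56 = (4*(⅗)²)*56 = (4*(9/25))*56 = (36/25)*56 = 2016/25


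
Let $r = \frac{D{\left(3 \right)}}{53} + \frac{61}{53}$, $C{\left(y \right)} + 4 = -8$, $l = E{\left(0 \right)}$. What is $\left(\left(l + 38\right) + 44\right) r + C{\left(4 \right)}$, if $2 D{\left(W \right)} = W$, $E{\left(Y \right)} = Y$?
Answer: $\frac{4489}{53} \approx 84.698$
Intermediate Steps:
$D{\left(W \right)} = \frac{W}{2}$
$l = 0$
$C{\left(y \right)} = -12$ ($C{\left(y \right)} = -4 - 8 = -12$)
$r = \frac{125}{106}$ ($r = \frac{\frac{1}{2} \cdot 3}{53} + \frac{61}{53} = \frac{3}{2} \cdot \frac{1}{53} + 61 \cdot \frac{1}{53} = \frac{3}{106} + \frac{61}{53} = \frac{125}{106} \approx 1.1792$)
$\left(\left(l + 38\right) + 44\right) r + C{\left(4 \right)} = \left(\left(0 + 38\right) + 44\right) \frac{125}{106} - 12 = \left(38 + 44\right) \frac{125}{106} - 12 = 82 \cdot \frac{125}{106} - 12 = \frac{5125}{53} - 12 = \frac{4489}{53}$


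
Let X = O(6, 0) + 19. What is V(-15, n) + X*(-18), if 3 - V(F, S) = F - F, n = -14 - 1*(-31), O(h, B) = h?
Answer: -447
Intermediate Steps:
X = 25 (X = 6 + 19 = 25)
n = 17 (n = -14 + 31 = 17)
V(F, S) = 3 (V(F, S) = 3 - (F - F) = 3 - 1*0 = 3 + 0 = 3)
V(-15, n) + X*(-18) = 3 + 25*(-18) = 3 - 450 = -447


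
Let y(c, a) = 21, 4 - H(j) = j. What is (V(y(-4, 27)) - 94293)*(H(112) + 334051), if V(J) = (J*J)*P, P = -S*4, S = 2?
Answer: -32666638203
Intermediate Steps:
P = -8 (P = -1*2*4 = -2*4 = -8)
H(j) = 4 - j
V(J) = -8*J² (V(J) = (J*J)*(-8) = J²*(-8) = -8*J²)
(V(y(-4, 27)) - 94293)*(H(112) + 334051) = (-8*21² - 94293)*((4 - 1*112) + 334051) = (-8*441 - 94293)*((4 - 112) + 334051) = (-3528 - 94293)*(-108 + 334051) = -97821*333943 = -32666638203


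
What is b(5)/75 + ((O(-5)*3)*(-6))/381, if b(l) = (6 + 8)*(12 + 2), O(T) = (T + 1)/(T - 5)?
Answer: 24712/9525 ≈ 2.5944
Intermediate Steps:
O(T) = (1 + T)/(-5 + T)
b(l) = 196 (b(l) = 14*14 = 196)
b(5)/75 + ((O(-5)*3)*(-6))/381 = 196/75 + ((((1 - 5)/(-5 - 5))*3)*(-6))/381 = 196*(1/75) + (((-4/(-10))*3)*(-6))*(1/381) = 196/75 + ((-⅒*(-4)*3)*(-6))*(1/381) = 196/75 + (((⅖)*3)*(-6))*(1/381) = 196/75 + ((6/5)*(-6))*(1/381) = 196/75 - 36/5*1/381 = 196/75 - 12/635 = 24712/9525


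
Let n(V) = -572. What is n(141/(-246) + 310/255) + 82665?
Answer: 82093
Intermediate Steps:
n(141/(-246) + 310/255) + 82665 = -572 + 82665 = 82093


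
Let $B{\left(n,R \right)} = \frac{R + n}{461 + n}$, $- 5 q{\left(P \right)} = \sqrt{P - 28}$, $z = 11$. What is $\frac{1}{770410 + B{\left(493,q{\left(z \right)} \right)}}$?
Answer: $\frac{973837413725}{750254585159287069} + \frac{265 i \sqrt{17}}{750254585159287069} \approx 1.298 \cdot 10^{-6} + 1.4563 \cdot 10^{-15} i$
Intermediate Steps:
$q{\left(P \right)} = - \frac{\sqrt{-28 + P}}{5}$ ($q{\left(P \right)} = - \frac{\sqrt{P - 28}}{5} = - \frac{\sqrt{-28 + P}}{5}$)
$B{\left(n,R \right)} = \frac{R + n}{461 + n}$
$\frac{1}{770410 + B{\left(493,q{\left(z \right)} \right)}} = \frac{1}{770410 + \frac{- \frac{\sqrt{-28 + 11}}{5} + 493}{461 + 493}} = \frac{1}{770410 + \frac{- \frac{\sqrt{-17}}{5} + 493}{954}} = \frac{1}{770410 + \frac{- \frac{i \sqrt{17}}{5} + 493}{954}} = \frac{1}{770410 + \frac{493 - \frac{i \sqrt{17}}{5}}{954}} = \frac{1}{770410 + \left(\frac{493}{954} - \frac{i \sqrt{17}}{4770}\right)} = \frac{1}{\frac{734971633}{954} - \frac{i \sqrt{17}}{4770}}$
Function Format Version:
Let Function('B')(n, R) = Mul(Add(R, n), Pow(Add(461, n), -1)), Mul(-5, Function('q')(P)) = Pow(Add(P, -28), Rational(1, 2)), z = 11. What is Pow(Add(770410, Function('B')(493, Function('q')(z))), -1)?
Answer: Add(Rational(973837413725, 750254585159287069), Mul(Rational(265, 750254585159287069), I, Pow(17, Rational(1, 2)))) ≈ Add(1.2980e-6, Mul(1.4563e-15, I))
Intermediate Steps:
Function('q')(P) = Mul(Rational(-1, 5), Pow(Add(-28, P), Rational(1, 2))) (Function('q')(P) = Mul(Rational(-1, 5), Pow(Add(P, -28), Rational(1, 2))) = Mul(Rational(-1, 5), Pow(Add(-28, P), Rational(1, 2))))
Function('B')(n, R) = Mul(Pow(Add(461, n), -1), Add(R, n))
Pow(Add(770410, Function('B')(493, Function('q')(z))), -1) = Pow(Add(770410, Mul(Pow(Add(461, 493), -1), Add(Mul(Rational(-1, 5), Pow(Add(-28, 11), Rational(1, 2))), 493))), -1) = Pow(Add(770410, Mul(Pow(954, -1), Add(Mul(Rational(-1, 5), Pow(-17, Rational(1, 2))), 493))), -1) = Pow(Add(770410, Mul(Rational(1, 954), Add(Mul(Rational(-1, 5), Mul(I, Pow(17, Rational(1, 2)))), 493))), -1) = Pow(Add(770410, Mul(Rational(1, 954), Add(Mul(Rational(-1, 5), I, Pow(17, Rational(1, 2))), 493))), -1) = Pow(Add(770410, Mul(Rational(1, 954), Add(493, Mul(Rational(-1, 5), I, Pow(17, Rational(1, 2)))))), -1) = Pow(Add(770410, Add(Rational(493, 954), Mul(Rational(-1, 4770), I, Pow(17, Rational(1, 2))))), -1) = Pow(Add(Rational(734971633, 954), Mul(Rational(-1, 4770), I, Pow(17, Rational(1, 2)))), -1)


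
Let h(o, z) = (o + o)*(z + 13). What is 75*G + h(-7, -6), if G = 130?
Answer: 9652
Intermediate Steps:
h(o, z) = 2*o*(13 + z) (h(o, z) = (2*o)*(13 + z) = 2*o*(13 + z))
75*G + h(-7, -6) = 75*130 + 2*(-7)*(13 - 6) = 9750 + 2*(-7)*7 = 9750 - 98 = 9652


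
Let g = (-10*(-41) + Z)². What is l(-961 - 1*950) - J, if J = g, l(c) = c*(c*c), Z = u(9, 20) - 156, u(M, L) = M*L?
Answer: -6979009387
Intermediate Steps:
u(M, L) = L*M
Z = 24 (Z = 20*9 - 156 = 180 - 156 = 24)
g = 188356 (g = (-10*(-41) + 24)² = (410 + 24)² = 434² = 188356)
l(c) = c³ (l(c) = c*c² = c³)
J = 188356
l(-961 - 1*950) - J = (-961 - 1*950)³ - 1*188356 = (-961 - 950)³ - 188356 = (-1911)³ - 188356 = -6978821031 - 188356 = -6979009387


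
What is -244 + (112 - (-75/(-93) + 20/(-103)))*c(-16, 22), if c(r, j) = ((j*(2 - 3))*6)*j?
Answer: -1033618636/3193 ≈ -3.2371e+5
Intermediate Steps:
c(r, j) = -6*j**2 (c(r, j) = ((j*(-1))*6)*j = (-j*6)*j = (-6*j)*j = -6*j**2)
-244 + (112 - (-75/(-93) + 20/(-103)))*c(-16, 22) = -244 + (112 - (-75/(-93) + 20/(-103)))*(-6*22**2) = -244 + (112 - (-75*(-1/93) + 20*(-1/103)))*(-6*484) = -244 + (112 - (25/31 - 20/103))*(-2904) = -244 + (112 - 1*1955/3193)*(-2904) = -244 + (112 - 1955/3193)*(-2904) = -244 + (355661/3193)*(-2904) = -244 - 1032839544/3193 = -1033618636/3193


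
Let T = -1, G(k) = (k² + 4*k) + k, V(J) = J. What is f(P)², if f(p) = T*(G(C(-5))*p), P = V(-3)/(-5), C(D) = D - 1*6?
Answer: 39204/25 ≈ 1568.2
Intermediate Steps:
C(D) = -6 + D (C(D) = D - 6 = -6 + D)
G(k) = k² + 5*k
P = ⅗ (P = -3/(-5) = -3*(-⅕) = ⅗ ≈ 0.60000)
f(p) = -66*p (f(p) = -(-6 - 5)*(5 + (-6 - 5))*p = -(-11*(5 - 11))*p = -(-11*(-6))*p = -66*p)
f(P)² = (-66*⅗)² = (-198/5)² = 39204/25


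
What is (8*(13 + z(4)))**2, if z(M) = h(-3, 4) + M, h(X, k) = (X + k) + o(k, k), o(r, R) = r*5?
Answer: 92416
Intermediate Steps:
o(r, R) = 5*r
h(X, k) = X + 6*k (h(X, k) = (X + k) + 5*k = X + 6*k)
z(M) = 21 + M (z(M) = (-3 + 6*4) + M = (-3 + 24) + M = 21 + M)
(8*(13 + z(4)))**2 = (8*(13 + (21 + 4)))**2 = (8*(13 + 25))**2 = (8*38)**2 = 304**2 = 92416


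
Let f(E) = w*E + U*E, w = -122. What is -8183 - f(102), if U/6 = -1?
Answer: 4873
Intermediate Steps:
U = -6 (U = 6*(-1) = -6)
f(E) = -128*E (f(E) = -122*E - 6*E = -128*E)
-8183 - f(102) = -8183 - (-128)*102 = -8183 - 1*(-13056) = -8183 + 13056 = 4873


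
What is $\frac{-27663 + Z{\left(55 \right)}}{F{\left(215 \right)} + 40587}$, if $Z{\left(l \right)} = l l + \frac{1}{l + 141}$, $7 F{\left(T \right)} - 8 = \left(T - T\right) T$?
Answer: $- \frac{4829047}{7955276} \approx -0.60702$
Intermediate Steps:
$F{\left(T \right)} = \frac{8}{7}$ ($F{\left(T \right)} = \frac{8}{7} + \frac{\left(T - T\right) T}{7} = \frac{8}{7} + \frac{0 T}{7} = \frac{8}{7} + \frac{1}{7} \cdot 0 = \frac{8}{7} + 0 = \frac{8}{7}$)
$Z{\left(l \right)} = l^{2} + \frac{1}{141 + l}$
$\frac{-27663 + Z{\left(55 \right)}}{F{\left(215 \right)} + 40587} = \frac{-27663 + \frac{1 + 55^{3} + 141 \cdot 55^{2}}{141 + 55}}{\frac{8}{7} + 40587} = \frac{-27663 + \frac{1 + 166375 + 141 \cdot 3025}{196}}{\frac{284117}{7}} = \left(-27663 + \frac{1 + 166375 + 426525}{196}\right) \frac{7}{284117} = \left(-27663 + \frac{1}{196} \cdot 592901\right) \frac{7}{284117} = \left(-27663 + \frac{592901}{196}\right) \frac{7}{284117} = \left(- \frac{4829047}{196}\right) \frac{7}{284117} = - \frac{4829047}{7955276}$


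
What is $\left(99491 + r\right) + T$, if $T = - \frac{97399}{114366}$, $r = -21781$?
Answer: $\frac{8887284461}{114366} \approx 77709.0$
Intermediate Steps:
$T = - \frac{97399}{114366}$ ($T = \left(-97399\right) \frac{1}{114366} = - \frac{97399}{114366} \approx -0.85164$)
$\left(99491 + r\right) + T = \left(99491 - 21781\right) - \frac{97399}{114366} = 77710 - \frac{97399}{114366} = \frac{8887284461}{114366}$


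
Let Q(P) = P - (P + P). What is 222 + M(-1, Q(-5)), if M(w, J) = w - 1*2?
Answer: 219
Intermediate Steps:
Q(P) = -P (Q(P) = P - 2*P = -P)
M(w, J) = -2 + w (M(w, J) = w - 2 = -2 + w)
222 + M(-1, Q(-5)) = 222 + (-2 - 1) = 222 - 3 = 219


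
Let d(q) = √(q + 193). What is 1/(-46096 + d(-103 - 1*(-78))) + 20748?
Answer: 5510775252226/265605131 - √42/1062420524 ≈ 20748.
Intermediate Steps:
d(q) = √(193 + q)
1/(-46096 + d(-103 - 1*(-78))) + 20748 = 1/(-46096 + √(193 + (-103 - 1*(-78)))) + 20748 = 1/(-46096 + √(193 + (-103 + 78))) + 20748 = 1/(-46096 + √(193 - 25)) + 20748 = 1/(-46096 + √168) + 20748 = 1/(-46096 + 2*√42) + 20748 = 20748 + 1/(-46096 + 2*√42)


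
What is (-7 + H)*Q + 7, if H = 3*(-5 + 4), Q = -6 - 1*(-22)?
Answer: -153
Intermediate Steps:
Q = 16 (Q = -6 + 22 = 16)
H = -3 (H = 3*(-1) = -3)
(-7 + H)*Q + 7 = (-7 - 3)*16 + 7 = -10*16 + 7 = -160 + 7 = -153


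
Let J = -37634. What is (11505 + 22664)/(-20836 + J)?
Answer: -34169/58470 ≈ -0.58438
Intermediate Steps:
(11505 + 22664)/(-20836 + J) = (11505 + 22664)/(-20836 - 37634) = 34169/(-58470) = 34169*(-1/58470) = -34169/58470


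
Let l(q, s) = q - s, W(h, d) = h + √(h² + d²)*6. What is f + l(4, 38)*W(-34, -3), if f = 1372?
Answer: 2528 - 204*√1165 ≈ -4434.9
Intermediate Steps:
W(h, d) = h + 6*√(d² + h²) (W(h, d) = h + √(d² + h²)*6 = h + 6*√(d² + h²))
f + l(4, 38)*W(-34, -3) = 1372 + (4 - 1*38)*(-34 + 6*√((-3)² + (-34)²)) = 1372 + (4 - 38)*(-34 + 6*√(9 + 1156)) = 1372 - 34*(-34 + 6*√1165) = 1372 + (1156 - 204*√1165) = 2528 - 204*√1165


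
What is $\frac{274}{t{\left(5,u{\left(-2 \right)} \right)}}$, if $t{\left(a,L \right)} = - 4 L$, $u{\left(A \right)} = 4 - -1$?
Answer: $- \frac{137}{10} \approx -13.7$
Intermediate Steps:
$u{\left(A \right)} = 5$ ($u{\left(A \right)} = 4 + 1 = 5$)
$\frac{274}{t{\left(5,u{\left(-2 \right)} \right)}} = \frac{274}{\left(-4\right) 5} = \frac{274}{-20} = 274 \left(- \frac{1}{20}\right) = - \frac{137}{10}$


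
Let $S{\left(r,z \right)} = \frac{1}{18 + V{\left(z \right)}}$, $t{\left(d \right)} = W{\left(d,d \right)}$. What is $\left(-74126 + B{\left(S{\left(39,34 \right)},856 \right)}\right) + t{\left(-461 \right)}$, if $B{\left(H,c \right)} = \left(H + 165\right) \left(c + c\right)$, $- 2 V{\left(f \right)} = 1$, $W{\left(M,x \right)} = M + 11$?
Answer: $\frac{7280064}{35} \approx 2.08 \cdot 10^{5}$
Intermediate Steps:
$W{\left(M,x \right)} = 11 + M$
$V{\left(f \right)} = - \frac{1}{2}$ ($V{\left(f \right)} = \left(- \frac{1}{2}\right) 1 = - \frac{1}{2}$)
$t{\left(d \right)} = 11 + d$
$S{\left(r,z \right)} = \frac{2}{35}$ ($S{\left(r,z \right)} = \frac{1}{18 - \frac{1}{2}} = \frac{1}{\frac{35}{2}} = \frac{2}{35}$)
$B{\left(H,c \right)} = 2 c \left(165 + H\right)$ ($B{\left(H,c \right)} = \left(165 + H\right) 2 c = 2 c \left(165 + H\right)$)
$\left(-74126 + B{\left(S{\left(39,34 \right)},856 \right)}\right) + t{\left(-461 \right)} = \left(-74126 + 2 \cdot 856 \left(165 + \frac{2}{35}\right)\right) + \left(11 - 461\right) = \left(-74126 + 2 \cdot 856 \cdot \frac{5777}{35}\right) - 450 = \left(-74126 + \frac{9890224}{35}\right) - 450 = \frac{7295814}{35} - 450 = \frac{7280064}{35}$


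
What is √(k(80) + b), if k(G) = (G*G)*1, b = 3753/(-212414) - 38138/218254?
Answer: √3438726410346502218801734/23180102578 ≈ 79.999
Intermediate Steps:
b = -4460076197/23180102578 (b = 3753*(-1/212414) - 38138*1/218254 = -3753/212414 - 19069/109127 = -4460076197/23180102578 ≈ -0.19241)
k(G) = G² (k(G) = G²*1 = G²)
√(k(80) + b) = √(80² - 4460076197/23180102578) = √(6400 - 4460076197/23180102578) = √(148348196423003/23180102578) = √3438726410346502218801734/23180102578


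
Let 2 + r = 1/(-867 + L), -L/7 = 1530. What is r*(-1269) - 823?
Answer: 6618608/3859 ≈ 1715.1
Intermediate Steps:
L = -10710 (L = -7*1530 = -10710)
r = -23155/11577 (r = -2 + 1/(-867 - 10710) = -2 + 1/(-11577) = -2 - 1/11577 = -23155/11577 ≈ -2.0001)
r*(-1269) - 823 = -23155/11577*(-1269) - 823 = 9794565/3859 - 823 = 6618608/3859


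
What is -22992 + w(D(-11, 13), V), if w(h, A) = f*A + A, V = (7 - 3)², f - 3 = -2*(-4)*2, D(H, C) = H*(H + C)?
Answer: -22672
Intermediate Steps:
D(H, C) = H*(C + H)
f = 19 (f = 3 - 2*(-4)*2 = 3 + 8*2 = 3 + 16 = 19)
V = 16 (V = 4² = 16)
w(h, A) = 20*A (w(h, A) = 19*A + A = 20*A)
-22992 + w(D(-11, 13), V) = -22992 + 20*16 = -22992 + 320 = -22672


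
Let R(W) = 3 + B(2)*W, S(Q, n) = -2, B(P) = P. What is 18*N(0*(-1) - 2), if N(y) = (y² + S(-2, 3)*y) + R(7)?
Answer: 450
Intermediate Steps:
R(W) = 3 + 2*W
N(y) = 17 + y² - 2*y (N(y) = (y² - 2*y) + (3 + 2*7) = (y² - 2*y) + (3 + 14) = (y² - 2*y) + 17 = 17 + y² - 2*y)
18*N(0*(-1) - 2) = 18*(17 + (0*(-1) - 2)² - 2*(0*(-1) - 2)) = 18*(17 + (0 - 2)² - 2*(0 - 2)) = 18*(17 + (-2)² - 2*(-2)) = 18*(17 + 4 + 4) = 18*25 = 450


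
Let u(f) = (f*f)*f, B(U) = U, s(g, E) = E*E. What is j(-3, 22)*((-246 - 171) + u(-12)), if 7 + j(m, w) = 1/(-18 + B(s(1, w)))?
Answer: 6994845/466 ≈ 15010.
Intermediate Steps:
s(g, E) = E²
j(m, w) = -7 + 1/(-18 + w²)
u(f) = f³ (u(f) = f²*f = f³)
j(-3, 22)*((-246 - 171) + u(-12)) = ((127 - 7*22²)/(-18 + 22²))*((-246 - 171) + (-12)³) = ((127 - 7*484)/(-18 + 484))*(-417 - 1728) = ((127 - 3388)/466)*(-2145) = ((1/466)*(-3261))*(-2145) = -3261/466*(-2145) = 6994845/466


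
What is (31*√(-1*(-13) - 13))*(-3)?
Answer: 0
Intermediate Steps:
(31*√(-1*(-13) - 13))*(-3) = (31*√(13 - 13))*(-3) = (31*√0)*(-3) = (31*0)*(-3) = 0*(-3) = 0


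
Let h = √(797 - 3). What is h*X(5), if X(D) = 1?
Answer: √794 ≈ 28.178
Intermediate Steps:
h = √794 ≈ 28.178
h*X(5) = √794*1 = √794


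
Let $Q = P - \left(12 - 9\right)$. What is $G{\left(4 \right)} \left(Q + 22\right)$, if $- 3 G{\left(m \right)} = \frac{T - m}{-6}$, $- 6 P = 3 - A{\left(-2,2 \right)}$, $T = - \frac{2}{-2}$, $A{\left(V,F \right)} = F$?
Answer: $- \frac{113}{36} \approx -3.1389$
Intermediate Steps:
$T = 1$ ($T = \left(-2\right) \left(- \frac{1}{2}\right) = 1$)
$P = - \frac{1}{6}$ ($P = - \frac{3 - 2}{6} = \left(- \frac{1}{6}\right) 1 = - \frac{1}{6} \approx -0.16667$)
$Q = - \frac{19}{6}$ ($Q = - \frac{1}{6} - \left(12 - 9\right) = - \frac{1}{6} - 3 = - \frac{19}{6} \approx -3.1667$)
$G{\left(m \right)} = \frac{1}{18} - \frac{m}{18}$ ($G{\left(m \right)} = - \frac{\left(1 - m\right) \frac{1}{-6}}{3} = - \frac{\left(1 - m\right) \left(- \frac{1}{6}\right)}{3} = - \frac{- \frac{1}{6} + \frac{m}{6}}{3} = \frac{1}{18} - \frac{m}{18}$)
$G{\left(4 \right)} \left(Q + 22\right) = \left(\frac{1}{18} - \frac{2}{9}\right) \left(- \frac{19}{6} + 22\right) = \left(\frac{1}{18} - \frac{2}{9}\right) \frac{113}{6} = \left(- \frac{1}{6}\right) \frac{113}{6} = - \frac{113}{36}$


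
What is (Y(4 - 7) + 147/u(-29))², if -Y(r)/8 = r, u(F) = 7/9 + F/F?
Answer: 2913849/256 ≈ 11382.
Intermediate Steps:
u(F) = 16/9 (u(F) = 7*(⅑) + 1 = 7/9 + 1 = 16/9)
Y(r) = -8*r
(Y(4 - 7) + 147/u(-29))² = (-8*(4 - 7) + 147/(16/9))² = (-8*(-3) + 147*(9/16))² = (24 + 1323/16)² = (1707/16)² = 2913849/256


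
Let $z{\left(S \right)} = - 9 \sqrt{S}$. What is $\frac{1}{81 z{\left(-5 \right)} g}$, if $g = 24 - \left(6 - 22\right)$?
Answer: $\frac{i \sqrt{5}}{145800} \approx 1.5337 \cdot 10^{-5} i$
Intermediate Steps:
$g = 40$ ($g = 24 - \left(6 - 22\right) = 24 - -16 = 24 + 16 = 40$)
$\frac{1}{81 z{\left(-5 \right)} g} = \frac{1}{81 \left(- 9 \sqrt{-5}\right) 40} = \frac{1}{81 \left(- 9 i \sqrt{5}\right) 40} = \frac{1}{- 729 i \sqrt{5} \cdot 40} = \frac{1}{\left(-29160\right) i \sqrt{5}} = \frac{i \sqrt{5}}{145800}$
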